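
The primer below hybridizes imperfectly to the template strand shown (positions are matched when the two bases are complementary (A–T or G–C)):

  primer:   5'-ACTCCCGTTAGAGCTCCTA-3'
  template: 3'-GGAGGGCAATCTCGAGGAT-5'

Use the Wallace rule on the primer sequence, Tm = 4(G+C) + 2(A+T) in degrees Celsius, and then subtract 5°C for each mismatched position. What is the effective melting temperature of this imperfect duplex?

53°C

Primer base counts: A=4, T=5, G=3, C=7 → A+T=9, G+C=10
Perfect-match Tm = 2(9) + 4(10) = 18 + 40 = 58°C
Mismatches (positions where the bases are not complementary): 1 (at position 1)
Effective Tm = 58 − 1×5 = 58 − 5 = 53°C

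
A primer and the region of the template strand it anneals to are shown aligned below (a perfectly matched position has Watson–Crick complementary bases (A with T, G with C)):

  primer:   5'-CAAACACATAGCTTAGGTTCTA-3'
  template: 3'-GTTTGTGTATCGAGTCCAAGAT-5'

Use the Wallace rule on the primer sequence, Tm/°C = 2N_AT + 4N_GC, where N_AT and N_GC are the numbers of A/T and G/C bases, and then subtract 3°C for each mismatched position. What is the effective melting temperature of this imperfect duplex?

57°C

Primer base counts: A=8, T=6, G=3, C=5 → A+T=14, G+C=8
Perfect-match Tm = 2(14) + 4(8) = 28 + 32 = 60°C
Mismatches (positions where the bases are not complementary): 1 (at position 14)
Effective Tm = 60 − 1×3 = 60 − 3 = 57°C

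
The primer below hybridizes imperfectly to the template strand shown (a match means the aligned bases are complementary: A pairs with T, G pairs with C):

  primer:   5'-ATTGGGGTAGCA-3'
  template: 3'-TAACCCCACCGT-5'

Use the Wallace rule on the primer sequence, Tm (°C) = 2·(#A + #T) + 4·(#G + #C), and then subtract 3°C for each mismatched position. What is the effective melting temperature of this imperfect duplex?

Primer base counts: A=3, T=3, G=5, C=1 → A+T=6, G+C=6
Perfect-match Tm = 2(6) + 4(6) = 12 + 24 = 36°C
Mismatches (positions where the bases are not complementary): 1 (at position 9)
Effective Tm = 36 − 1×3 = 36 − 3 = 33°C

33°C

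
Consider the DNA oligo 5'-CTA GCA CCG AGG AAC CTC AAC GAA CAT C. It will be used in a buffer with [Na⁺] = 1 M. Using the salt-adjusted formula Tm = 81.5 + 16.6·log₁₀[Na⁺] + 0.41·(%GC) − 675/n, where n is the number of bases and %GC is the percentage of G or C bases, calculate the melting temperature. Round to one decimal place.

79.4°C

Length n = 28. Scanning the sequence gives A=10, G=5, C=10, T=3.
G+C = 15, so %GC = 15/28 × 100 = 53.571%
Salt term: 16.6 × (0) = 0
GC term: 0.41 × 53.571 = 21.964; length term: −675/28 = −24.107
Tm = 81.5 + (0) + 21.964 − 24.107 = 79.357 → 79.4°C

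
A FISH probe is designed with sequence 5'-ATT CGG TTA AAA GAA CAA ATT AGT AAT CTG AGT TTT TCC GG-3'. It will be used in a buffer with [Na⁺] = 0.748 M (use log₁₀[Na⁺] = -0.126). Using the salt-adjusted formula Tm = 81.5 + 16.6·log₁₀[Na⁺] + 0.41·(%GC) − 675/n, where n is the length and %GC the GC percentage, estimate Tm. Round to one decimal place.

75.9°C

Length n = 41. C=5, A=14, T=14, G=8
G+C = 13, so %GC = 13/41 × 100 = 31.707%
Salt term: 16.6 × (-0.126) = -2.092
GC term: 0.41 × 31.707 = 13; length term: −675/41 = −16.463
Tm = 81.5 + (-2.092) + 13 − 16.463 = 75.945 → 75.9°C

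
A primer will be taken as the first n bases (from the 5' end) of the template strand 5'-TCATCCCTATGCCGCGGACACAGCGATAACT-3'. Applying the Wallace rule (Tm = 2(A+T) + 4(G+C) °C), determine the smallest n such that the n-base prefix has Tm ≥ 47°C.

First 14 bases: TCATCCCTATGCCG → Tm = 44°C (< 47°C)
First 15 bases: TCATCCCTATGCCGC → Tm = 48°C (≥ 47°C)
Since every base adds ≥2°C, Tm only increases with n, so the threshold is first crossed at n = 15.

n = 15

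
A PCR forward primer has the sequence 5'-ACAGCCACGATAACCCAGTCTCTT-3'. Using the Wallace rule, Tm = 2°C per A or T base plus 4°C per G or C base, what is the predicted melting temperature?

C=9, G=3, A=7, T=5
So N_AT = 12 and N_GC = 12.
Tm = 2×12 + 4×12 = 72°C

72°C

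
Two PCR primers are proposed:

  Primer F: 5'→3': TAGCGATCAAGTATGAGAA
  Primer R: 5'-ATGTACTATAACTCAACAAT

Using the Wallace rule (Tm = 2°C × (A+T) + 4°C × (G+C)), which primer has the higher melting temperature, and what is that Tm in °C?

Primer F, 52°C

Primer F: A+T=12, G+C=7 → Tm = 2(12)+4(7) = 52°C
Primer R: A+T=15, G+C=5 → Tm = 2(15)+4(5) = 50°C
52°C vs 50°C → primer F is higher.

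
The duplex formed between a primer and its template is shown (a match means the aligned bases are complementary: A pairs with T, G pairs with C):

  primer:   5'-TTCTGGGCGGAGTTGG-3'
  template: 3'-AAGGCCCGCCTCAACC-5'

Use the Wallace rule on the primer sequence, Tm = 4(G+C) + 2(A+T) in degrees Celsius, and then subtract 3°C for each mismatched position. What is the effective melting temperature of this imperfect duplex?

49°C

Primer base counts: A=1, T=5, G=8, C=2 → A+T=6, G+C=10
Perfect-match Tm = 2(6) + 4(10) = 12 + 40 = 52°C
Mismatches (positions where the bases are not complementary): 1 (at position 4)
Effective Tm = 52 − 1×3 = 52 − 3 = 49°C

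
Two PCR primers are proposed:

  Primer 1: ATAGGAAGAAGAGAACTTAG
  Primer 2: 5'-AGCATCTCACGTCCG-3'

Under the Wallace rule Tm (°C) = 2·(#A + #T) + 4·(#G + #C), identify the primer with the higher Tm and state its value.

Primer 1: A+T=13, G+C=7 → Tm = 2(13)+4(7) = 54°C
Primer 2: A+T=6, G+C=9 → Tm = 2(6)+4(9) = 48°C
54°C vs 48°C → primer 1 is higher.

Primer 1, 54°C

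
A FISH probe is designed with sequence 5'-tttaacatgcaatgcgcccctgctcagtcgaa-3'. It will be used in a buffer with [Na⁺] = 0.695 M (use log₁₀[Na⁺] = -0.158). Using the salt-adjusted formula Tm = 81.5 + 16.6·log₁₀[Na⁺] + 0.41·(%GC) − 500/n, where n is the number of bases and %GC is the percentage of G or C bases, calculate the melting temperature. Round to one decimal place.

83.8°C

Length n = 32. Counting bases: T=8, C=10, A=8, G=6
G+C = 16, so %GC = 16/32 × 100 = 50%
Salt term: 16.6 × (-0.158) = -2.623
GC term: 0.41 × 50 = 20.5; length term: −500/32 = −15.625
Tm = 81.5 + (-2.623) + 20.5 − 15.625 = 83.752 → 83.8°C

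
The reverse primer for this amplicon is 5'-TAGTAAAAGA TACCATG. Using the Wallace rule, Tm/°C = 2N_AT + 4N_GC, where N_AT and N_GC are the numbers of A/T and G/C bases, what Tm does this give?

44°C

Counting bases: G=3, A=8, T=4, C=2
AT pairs contribute 12, GC pairs contribute 5.
Tm = 2×12 + 4×5 = 44°C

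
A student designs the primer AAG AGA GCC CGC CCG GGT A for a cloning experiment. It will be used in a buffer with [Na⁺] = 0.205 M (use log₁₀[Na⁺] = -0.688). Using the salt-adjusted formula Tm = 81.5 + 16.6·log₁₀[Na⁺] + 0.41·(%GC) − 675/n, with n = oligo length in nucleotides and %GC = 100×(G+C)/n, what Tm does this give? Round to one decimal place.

62.6°C

Length n = 19. Base counts: A=5, T=1, G=7, C=6
G+C = 13, so %GC = 13/19 × 100 = 68.421%
Salt term: 16.6 × (-0.688) = -11.421
GC term: 0.41 × 68.421 = 28.053; length term: −675/19 = −35.526
Tm = 81.5 + (-11.421) + 28.053 − 35.526 = 62.606 → 62.6°C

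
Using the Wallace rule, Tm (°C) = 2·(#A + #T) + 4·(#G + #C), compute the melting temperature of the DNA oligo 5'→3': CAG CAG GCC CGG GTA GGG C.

68°C

Scanning the sequence gives T=1, G=9, C=6, A=3.
So N_AT = 4 and N_GC = 15.
Tm = 2×4 + 4×15 = 68°C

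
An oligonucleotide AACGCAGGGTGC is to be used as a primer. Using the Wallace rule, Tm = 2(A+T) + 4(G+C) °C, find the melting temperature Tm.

Scanning the sequence gives G=5, A=3, C=3, T=1.
AT pairs contribute 4, GC pairs contribute 8.
Tm = 4·8 + 2·4 = 32 + 8 = 40°C

40°C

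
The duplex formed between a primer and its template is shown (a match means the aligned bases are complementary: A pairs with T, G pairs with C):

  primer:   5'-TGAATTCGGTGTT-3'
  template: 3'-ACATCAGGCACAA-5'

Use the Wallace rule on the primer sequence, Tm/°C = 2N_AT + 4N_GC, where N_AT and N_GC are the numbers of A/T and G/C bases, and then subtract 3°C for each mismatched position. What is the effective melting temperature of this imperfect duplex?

Primer base counts: A=2, T=6, G=4, C=1 → A+T=8, G+C=5
Perfect-match Tm = 2(8) + 4(5) = 16 + 20 = 36°C
Mismatches (positions where the bases are not complementary): 3 (at positions 3, 5, 8)
Effective Tm = 36 − 3×3 = 36 − 9 = 27°C

27°C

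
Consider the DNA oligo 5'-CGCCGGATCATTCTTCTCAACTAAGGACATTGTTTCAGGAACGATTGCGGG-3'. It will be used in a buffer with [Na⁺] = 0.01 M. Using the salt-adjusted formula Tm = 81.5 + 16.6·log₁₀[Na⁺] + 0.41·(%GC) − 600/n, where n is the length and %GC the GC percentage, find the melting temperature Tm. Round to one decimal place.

56.6°C

Length n = 51. T=14, A=12, C=12, G=13
G+C = 25, so %GC = 25/51 × 100 = 49.02%
Salt term: 16.6 × (-2) = -33.2
GC term: 0.41 × 49.02 = 20.098; length term: −600/51 = −11.765
Tm = 81.5 + (-33.2) + 20.098 − 11.765 = 56.633 → 56.6°C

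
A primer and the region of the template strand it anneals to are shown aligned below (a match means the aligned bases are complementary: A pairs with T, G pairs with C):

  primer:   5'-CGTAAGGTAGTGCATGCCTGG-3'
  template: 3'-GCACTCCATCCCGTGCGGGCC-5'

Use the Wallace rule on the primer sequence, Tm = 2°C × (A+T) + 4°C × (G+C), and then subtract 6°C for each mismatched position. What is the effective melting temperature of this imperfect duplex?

42°C

Primer base counts: A=4, T=5, G=8, C=4 → A+T=9, G+C=12
Perfect-match Tm = 2(9) + 4(12) = 18 + 48 = 66°C
Mismatches (positions where the bases are not complementary): 4 (at positions 4, 11, 15, 19)
Effective Tm = 66 − 4×6 = 66 − 24 = 42°C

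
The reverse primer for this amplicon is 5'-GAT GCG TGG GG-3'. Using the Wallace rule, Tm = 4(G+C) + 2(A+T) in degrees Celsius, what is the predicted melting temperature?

Base counts: C=1, T=2, G=7, A=1
So N_AT = 3 and N_GC = 8.
Tm = 4·8 + 2·3 = 32 + 6 = 38°C

38°C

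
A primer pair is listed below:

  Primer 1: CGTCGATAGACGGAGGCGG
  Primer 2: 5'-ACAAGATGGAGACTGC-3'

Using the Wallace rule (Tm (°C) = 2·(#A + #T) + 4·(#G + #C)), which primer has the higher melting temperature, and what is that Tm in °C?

Primer 1, 64°C

Primer 1: A+T=6, G+C=13 → Tm = 2(6)+4(13) = 64°C
Primer 2: A+T=8, G+C=8 → Tm = 2(8)+4(8) = 48°C
64°C vs 48°C → primer 1 is higher.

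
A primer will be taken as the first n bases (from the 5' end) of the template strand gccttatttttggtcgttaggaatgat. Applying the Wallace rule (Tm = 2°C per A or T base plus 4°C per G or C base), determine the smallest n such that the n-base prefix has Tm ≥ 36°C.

n = 13

First 12 bases: GCCTTATTTTTG → Tm = 32°C (< 36°C)
First 13 bases: GCCTTATTTTTGG → Tm = 36°C (≥ 36°C)
Since every base adds ≥2°C, Tm only increases with n, so the threshold is first crossed at n = 13.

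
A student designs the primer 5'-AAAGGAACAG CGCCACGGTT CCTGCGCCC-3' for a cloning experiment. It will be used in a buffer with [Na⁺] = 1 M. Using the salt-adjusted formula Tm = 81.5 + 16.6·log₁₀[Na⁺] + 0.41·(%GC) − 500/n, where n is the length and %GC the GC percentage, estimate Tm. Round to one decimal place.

91.1°C

Length n = 29. G=8, T=3, A=7, C=11
G+C = 19, so %GC = 19/29 × 100 = 65.517%
Salt term: 16.6 × (0) = 0
GC term: 0.41 × 65.517 = 26.862; length term: −500/29 = −17.241
Tm = 81.5 + (0) + 26.862 − 17.241 = 91.121 → 91.1°C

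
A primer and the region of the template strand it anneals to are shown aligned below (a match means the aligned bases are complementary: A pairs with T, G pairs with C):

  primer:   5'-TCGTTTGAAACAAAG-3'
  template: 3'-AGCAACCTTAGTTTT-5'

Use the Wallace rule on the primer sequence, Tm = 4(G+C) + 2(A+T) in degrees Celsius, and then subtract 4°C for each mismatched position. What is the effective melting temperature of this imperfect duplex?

Primer base counts: A=6, T=4, G=3, C=2 → A+T=10, G+C=5
Perfect-match Tm = 2(10) + 4(5) = 20 + 20 = 40°C
Mismatches (positions where the bases are not complementary): 3 (at positions 6, 10, 15)
Effective Tm = 40 − 3×4 = 40 − 12 = 28°C

28°C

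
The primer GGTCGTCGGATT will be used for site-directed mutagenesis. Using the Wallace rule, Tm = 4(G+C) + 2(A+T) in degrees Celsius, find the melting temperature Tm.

Scanning the sequence gives C=2, G=5, A=1, T=4.
So N_AT = 5 and N_GC = 7.
Tm = 4·7 + 2·5 = 28 + 10 = 38°C

38°C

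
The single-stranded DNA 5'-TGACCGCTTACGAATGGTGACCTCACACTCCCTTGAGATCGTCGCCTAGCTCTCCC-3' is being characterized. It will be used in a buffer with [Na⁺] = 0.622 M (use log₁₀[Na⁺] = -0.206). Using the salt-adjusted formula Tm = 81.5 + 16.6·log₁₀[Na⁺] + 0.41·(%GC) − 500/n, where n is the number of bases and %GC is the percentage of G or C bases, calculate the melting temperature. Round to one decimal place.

Length n = 56. Scanning the sequence gives C=21, G=11, A=10, T=14.
G+C = 32, so %GC = 32/56 × 100 = 57.143%
Salt term: 16.6 × (-0.206) = -3.42
GC term: 0.41 × 57.143 = 23.429; length term: −500/56 = −8.929
Tm = 81.5 + (-3.42) + 23.429 − 8.929 = 92.58 → 92.6°C

92.6°C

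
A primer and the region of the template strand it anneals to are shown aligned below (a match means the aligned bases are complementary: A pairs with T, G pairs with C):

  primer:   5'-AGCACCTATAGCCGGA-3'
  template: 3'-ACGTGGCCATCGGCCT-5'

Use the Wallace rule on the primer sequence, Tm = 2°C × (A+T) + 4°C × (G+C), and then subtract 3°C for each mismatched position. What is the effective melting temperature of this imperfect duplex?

41°C

Primer base counts: A=5, T=2, G=4, C=5 → A+T=7, G+C=9
Perfect-match Tm = 2(7) + 4(9) = 14 + 36 = 50°C
Mismatches (positions where the bases are not complementary): 3 (at positions 1, 7, 8)
Effective Tm = 50 − 3×3 = 50 − 9 = 41°C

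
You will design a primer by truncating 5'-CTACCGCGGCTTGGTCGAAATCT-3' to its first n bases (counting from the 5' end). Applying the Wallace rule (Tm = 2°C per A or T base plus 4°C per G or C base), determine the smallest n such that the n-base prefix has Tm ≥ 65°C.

First 20 bases: CTACCGCGGCTTGGTCGAAA → Tm = 64°C (< 65°C)
First 21 bases: CTACCGCGGCTTGGTCGAAAT → Tm = 66°C (≥ 65°C)
Since every base adds ≥2°C, Tm only increases with n, so the threshold is first crossed at n = 21.

n = 21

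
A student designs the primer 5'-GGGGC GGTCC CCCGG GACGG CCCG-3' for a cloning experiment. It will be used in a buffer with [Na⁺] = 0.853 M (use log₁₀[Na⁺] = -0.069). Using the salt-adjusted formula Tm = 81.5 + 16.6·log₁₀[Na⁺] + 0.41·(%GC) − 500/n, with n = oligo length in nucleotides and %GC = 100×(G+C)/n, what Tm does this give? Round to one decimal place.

Length n = 24. Counting bases: A=1, T=1, G=12, C=10
G+C = 22, so %GC = 22/24 × 100 = 91.667%
Salt term: 16.6 × (-0.069) = -1.145
GC term: 0.41 × 91.667 = 37.583; length term: −500/24 = −20.833
Tm = 81.5 + (-1.145) + 37.583 − 20.833 = 97.105 → 97.1°C

97.1°C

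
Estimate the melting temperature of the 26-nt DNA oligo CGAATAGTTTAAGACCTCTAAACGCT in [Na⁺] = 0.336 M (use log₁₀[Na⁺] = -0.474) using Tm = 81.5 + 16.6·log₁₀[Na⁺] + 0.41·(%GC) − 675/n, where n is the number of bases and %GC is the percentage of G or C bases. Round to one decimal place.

63.4°C

Length n = 26. Base counts: G=4, T=7, C=6, A=9
G+C = 10, so %GC = 10/26 × 100 = 38.462%
Salt term: 16.6 × (-0.474) = -7.868
GC term: 0.41 × 38.462 = 15.769; length term: −675/26 = −25.962
Tm = 81.5 + (-7.868) + 15.769 − 25.962 = 63.439 → 63.4°C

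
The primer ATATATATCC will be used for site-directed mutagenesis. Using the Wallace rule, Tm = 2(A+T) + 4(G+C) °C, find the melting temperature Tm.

24°C

Counting bases: A=4, T=4, G=0, C=2
A+T = 8, G+C = 2
Tm = 2(8) + 4(2) = 16 + 8 = 24°C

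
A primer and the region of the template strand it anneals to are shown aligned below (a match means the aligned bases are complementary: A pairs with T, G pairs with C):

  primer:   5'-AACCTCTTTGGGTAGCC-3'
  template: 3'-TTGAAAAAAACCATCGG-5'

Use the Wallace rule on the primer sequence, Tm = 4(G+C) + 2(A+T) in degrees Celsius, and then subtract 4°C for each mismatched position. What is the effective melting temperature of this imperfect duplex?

Primer base counts: A=3, T=5, G=4, C=5 → A+T=8, G+C=9
Perfect-match Tm = 2(8) + 4(9) = 16 + 36 = 52°C
Mismatches (positions where the bases are not complementary): 3 (at positions 4, 6, 10)
Effective Tm = 52 − 3×4 = 52 − 12 = 40°C

40°C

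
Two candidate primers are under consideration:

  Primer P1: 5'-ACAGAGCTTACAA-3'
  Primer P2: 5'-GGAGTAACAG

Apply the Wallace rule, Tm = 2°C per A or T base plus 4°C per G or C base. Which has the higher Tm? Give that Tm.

Primer P1: A+T=8, G+C=5 → Tm = 2(8)+4(5) = 36°C
Primer P2: A+T=5, G+C=5 → Tm = 2(5)+4(5) = 30°C
36°C vs 30°C → primer P1 is higher.

Primer P1, 36°C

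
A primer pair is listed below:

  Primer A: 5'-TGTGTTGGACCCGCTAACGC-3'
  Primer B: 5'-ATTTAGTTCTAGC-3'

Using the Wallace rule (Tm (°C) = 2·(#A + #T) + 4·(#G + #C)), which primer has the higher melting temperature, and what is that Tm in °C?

Primer A: A+T=8, G+C=12 → Tm = 2(8)+4(12) = 64°C
Primer B: A+T=9, G+C=4 → Tm = 2(9)+4(4) = 34°C
64°C vs 34°C → primer A is higher.

Primer A, 64°C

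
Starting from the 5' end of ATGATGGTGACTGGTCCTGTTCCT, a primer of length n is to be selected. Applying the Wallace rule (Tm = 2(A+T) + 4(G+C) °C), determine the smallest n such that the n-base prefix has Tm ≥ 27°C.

First 9 bases: ATGATGGTG → Tm = 26°C (< 27°C)
First 10 bases: ATGATGGTGA → Tm = 28°C (≥ 27°C)
Each additional base adds 2°C (A/T) or 4°C (G/C), so Tm is non-decreasing in n; n = 10 is the first length to reach 27°C.

n = 10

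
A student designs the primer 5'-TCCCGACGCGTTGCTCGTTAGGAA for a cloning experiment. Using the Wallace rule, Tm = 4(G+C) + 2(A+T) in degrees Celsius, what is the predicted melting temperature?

Scanning the sequence gives A=4, G=7, T=6, C=7.
So N_AT = 10 and N_GC = 14.
Tm = 4·14 + 2·10 = 56 + 20 = 76°C

76°C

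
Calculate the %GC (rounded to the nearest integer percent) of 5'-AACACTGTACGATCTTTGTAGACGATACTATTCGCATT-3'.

37%

Counting bases: G=6, C=8, A=11, T=13
G+C = 6 + 8 = 14 out of 38 bases
%GC = 14/38 × 100 = 36.84% ≈ 37%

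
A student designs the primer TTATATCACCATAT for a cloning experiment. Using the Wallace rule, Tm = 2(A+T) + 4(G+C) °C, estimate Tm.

Base counts: T=6, G=0, A=5, C=3
A+T = 11, G+C = 3
Tm = 2×11 + 4×3 = 34°C

34°C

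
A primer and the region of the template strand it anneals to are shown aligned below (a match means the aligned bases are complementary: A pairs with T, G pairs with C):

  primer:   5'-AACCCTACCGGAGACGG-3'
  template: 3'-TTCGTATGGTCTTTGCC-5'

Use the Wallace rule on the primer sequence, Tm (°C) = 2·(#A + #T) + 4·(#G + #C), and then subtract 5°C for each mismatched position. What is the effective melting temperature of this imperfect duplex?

36°C

Primer base counts: A=5, T=1, G=5, C=6 → A+T=6, G+C=11
Perfect-match Tm = 2(6) + 4(11) = 12 + 44 = 56°C
Mismatches (positions where the bases are not complementary): 4 (at positions 3, 5, 10, 13)
Effective Tm = 56 − 4×5 = 56 − 20 = 36°C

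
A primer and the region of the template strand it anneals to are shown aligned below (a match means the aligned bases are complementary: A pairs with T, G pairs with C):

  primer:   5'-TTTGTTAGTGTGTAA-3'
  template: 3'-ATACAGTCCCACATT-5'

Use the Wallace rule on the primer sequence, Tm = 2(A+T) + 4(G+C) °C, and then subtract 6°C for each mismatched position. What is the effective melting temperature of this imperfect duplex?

20°C

Primer base counts: A=3, T=8, G=4, C=0 → A+T=11, G+C=4
Perfect-match Tm = 2(11) + 4(4) = 22 + 16 = 38°C
Mismatches (positions where the bases are not complementary): 3 (at positions 2, 6, 9)
Effective Tm = 38 − 3×6 = 38 − 18 = 20°C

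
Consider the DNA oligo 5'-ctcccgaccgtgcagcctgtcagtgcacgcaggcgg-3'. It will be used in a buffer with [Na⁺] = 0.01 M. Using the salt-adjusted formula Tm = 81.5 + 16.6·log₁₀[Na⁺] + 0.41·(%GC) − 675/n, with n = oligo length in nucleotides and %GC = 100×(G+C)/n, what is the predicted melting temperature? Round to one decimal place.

59.2°C

Length n = 36. Base counts: G=12, C=14, A=5, T=5
G+C = 26, so %GC = 26/36 × 100 = 72.222%
Salt term: 16.6 × (-2) = -33.2
GC term: 0.41 × 72.222 = 29.611; length term: −675/36 = −18.75
Tm = 81.5 + (-33.2) + 29.611 − 18.75 = 59.161 → 59.2°C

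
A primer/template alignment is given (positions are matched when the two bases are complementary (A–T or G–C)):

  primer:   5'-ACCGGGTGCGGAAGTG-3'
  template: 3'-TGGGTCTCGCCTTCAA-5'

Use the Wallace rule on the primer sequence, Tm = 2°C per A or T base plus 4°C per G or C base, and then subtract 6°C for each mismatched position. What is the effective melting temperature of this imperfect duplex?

30°C

Primer base counts: A=3, T=2, G=8, C=3 → A+T=5, G+C=11
Perfect-match Tm = 2(5) + 4(11) = 10 + 44 = 54°C
Mismatches (positions where the bases are not complementary): 4 (at positions 4, 5, 7, 16)
Effective Tm = 54 − 4×6 = 54 − 24 = 30°C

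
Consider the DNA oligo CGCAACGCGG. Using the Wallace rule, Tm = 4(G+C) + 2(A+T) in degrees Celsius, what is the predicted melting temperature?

36°C

Counting bases: G=4, T=0, A=2, C=4
A+T = 2, G+C = 8
Tm = 2(2) + 4(8) = 4 + 32 = 36°C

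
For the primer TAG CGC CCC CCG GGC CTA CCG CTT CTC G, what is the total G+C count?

21

Scanning the sequence gives A=2, T=5, C=14, G=7.
G+C = 7 + 14 = 21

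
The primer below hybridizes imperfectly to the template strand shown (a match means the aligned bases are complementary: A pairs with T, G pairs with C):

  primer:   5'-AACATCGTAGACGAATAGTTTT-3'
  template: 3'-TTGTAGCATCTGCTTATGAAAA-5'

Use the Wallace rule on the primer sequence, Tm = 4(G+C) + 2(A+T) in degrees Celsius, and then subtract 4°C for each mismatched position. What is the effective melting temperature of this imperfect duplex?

54°C

Primer base counts: A=8, T=7, G=4, C=3 → A+T=15, G+C=7
Perfect-match Tm = 2(15) + 4(7) = 30 + 28 = 58°C
Mismatches (positions where the bases are not complementary): 1 (at position 18)
Effective Tm = 58 − 1×4 = 58 − 4 = 54°C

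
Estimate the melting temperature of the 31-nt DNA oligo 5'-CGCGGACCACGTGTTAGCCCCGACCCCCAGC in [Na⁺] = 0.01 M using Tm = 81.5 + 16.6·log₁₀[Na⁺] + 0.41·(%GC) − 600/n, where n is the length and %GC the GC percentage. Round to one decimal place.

Length n = 31. G=8, T=3, A=5, C=15
G+C = 23, so %GC = 23/31 × 100 = 74.194%
Salt term: 16.6 × (-2) = -33.2
GC term: 0.41 × 74.194 = 30.42; length term: −600/31 = −19.355
Tm = 81.5 + (-33.2) + 30.42 − 19.355 = 59.365 → 59.4°C

59.4°C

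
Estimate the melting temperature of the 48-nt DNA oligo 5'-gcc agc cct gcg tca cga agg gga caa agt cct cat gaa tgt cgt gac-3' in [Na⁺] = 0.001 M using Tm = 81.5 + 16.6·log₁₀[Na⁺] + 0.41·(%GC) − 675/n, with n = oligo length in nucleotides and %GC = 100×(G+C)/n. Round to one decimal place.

41.6°C

Length n = 48. G=14, A=12, T=8, C=14
G+C = 28, so %GC = 28/48 × 100 = 58.333%
Salt term: 16.6 × (-3) = -49.8
GC term: 0.41 × 58.333 = 23.917; length term: −675/48 = −14.062
Tm = 81.5 + (-49.8) + 23.917 − 14.062 = 41.555 → 41.6°C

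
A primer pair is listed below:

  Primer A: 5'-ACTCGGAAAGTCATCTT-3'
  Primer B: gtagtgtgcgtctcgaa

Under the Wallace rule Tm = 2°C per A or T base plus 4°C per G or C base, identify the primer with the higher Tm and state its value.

Primer B, 52°C

Primer A: A+T=10, G+C=7 → Tm = 2(10)+4(7) = 48°C
Primer B: A+T=8, G+C=9 → Tm = 2(8)+4(9) = 52°C
48°C vs 52°C → primer B is higher.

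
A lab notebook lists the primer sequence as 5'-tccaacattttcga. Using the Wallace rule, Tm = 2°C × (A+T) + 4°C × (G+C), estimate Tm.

38°C

Counting bases: A=4, C=4, G=1, T=5
AT pairs contribute 9, GC pairs contribute 5.
Tm = 2(9) + 4(5) = 18 + 20 = 38°C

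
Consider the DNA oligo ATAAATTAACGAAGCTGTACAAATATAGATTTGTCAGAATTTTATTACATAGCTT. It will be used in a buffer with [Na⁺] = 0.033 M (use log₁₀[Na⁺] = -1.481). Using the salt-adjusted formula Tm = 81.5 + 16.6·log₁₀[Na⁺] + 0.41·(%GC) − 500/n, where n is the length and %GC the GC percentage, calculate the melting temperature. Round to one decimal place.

Length n = 55. Scanning the sequence gives A=22, G=7, T=20, C=6.
G+C = 13, so %GC = 13/55 × 100 = 23.636%
Salt term: 16.6 × (-1.481) = -24.585
GC term: 0.41 × 23.636 = 9.691; length term: −500/55 = −9.091
Tm = 81.5 + (-24.585) + 9.691 − 9.091 = 57.515 → 57.5°C

57.5°C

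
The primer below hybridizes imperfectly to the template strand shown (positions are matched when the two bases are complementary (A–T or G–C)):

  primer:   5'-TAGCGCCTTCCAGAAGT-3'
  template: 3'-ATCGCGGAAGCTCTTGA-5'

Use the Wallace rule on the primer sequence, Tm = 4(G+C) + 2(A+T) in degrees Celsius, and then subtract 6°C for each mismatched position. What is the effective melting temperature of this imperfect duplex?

Primer base counts: A=4, T=4, G=4, C=5 → A+T=8, G+C=9
Perfect-match Tm = 2(8) + 4(9) = 16 + 36 = 52°C
Mismatches (positions where the bases are not complementary): 2 (at positions 11, 16)
Effective Tm = 52 − 2×6 = 52 − 12 = 40°C

40°C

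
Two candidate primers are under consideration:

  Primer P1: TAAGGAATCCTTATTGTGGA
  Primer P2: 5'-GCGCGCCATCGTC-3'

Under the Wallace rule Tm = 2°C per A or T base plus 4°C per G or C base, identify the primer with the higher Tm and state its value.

Primer P1: A+T=13, G+C=7 → Tm = 2(13)+4(7) = 54°C
Primer P2: A+T=3, G+C=10 → Tm = 2(3)+4(10) = 46°C
54°C vs 46°C → primer P1 is higher.

Primer P1, 54°C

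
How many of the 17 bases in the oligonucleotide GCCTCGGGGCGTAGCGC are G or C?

Base counts: A=1, C=6, G=8, T=2
G+C = 8 + 6 = 14

14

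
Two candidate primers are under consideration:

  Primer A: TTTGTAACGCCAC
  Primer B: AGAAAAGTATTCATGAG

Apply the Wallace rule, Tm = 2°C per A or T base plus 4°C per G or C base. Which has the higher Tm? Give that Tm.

Primer B, 44°C

Primer A: A+T=7, G+C=6 → Tm = 2(7)+4(6) = 38°C
Primer B: A+T=12, G+C=5 → Tm = 2(12)+4(5) = 44°C
38°C vs 44°C → primer B is higher.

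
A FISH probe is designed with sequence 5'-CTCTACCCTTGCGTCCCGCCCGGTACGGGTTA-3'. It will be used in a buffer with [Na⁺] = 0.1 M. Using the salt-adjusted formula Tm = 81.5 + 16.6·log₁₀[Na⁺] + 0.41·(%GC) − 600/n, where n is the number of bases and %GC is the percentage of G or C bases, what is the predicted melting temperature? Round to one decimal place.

73.1°C

Length n = 32. Scanning the sequence gives A=3, C=13, G=8, T=8.
G+C = 21, so %GC = 21/32 × 100 = 65.625%
Salt term: 16.6 × (-1) = -16.6
GC term: 0.41 × 65.625 = 26.906; length term: −600/32 = −18.75
Tm = 81.5 + (-16.6) + 26.906 − 18.75 = 73.056 → 73.1°C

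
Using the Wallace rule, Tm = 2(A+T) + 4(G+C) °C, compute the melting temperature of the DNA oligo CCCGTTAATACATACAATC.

52°C

C=6, G=1, A=7, T=5
So N_AT = 12 and N_GC = 7.
Tm = 4·7 + 2·12 = 28 + 24 = 52°C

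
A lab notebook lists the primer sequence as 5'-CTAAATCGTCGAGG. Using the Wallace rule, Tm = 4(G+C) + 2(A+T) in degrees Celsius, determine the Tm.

G=4, A=4, T=3, C=3
A+T = 7, G+C = 7
Tm = 2(7) + 4(7) = 14 + 28 = 42°C

42°C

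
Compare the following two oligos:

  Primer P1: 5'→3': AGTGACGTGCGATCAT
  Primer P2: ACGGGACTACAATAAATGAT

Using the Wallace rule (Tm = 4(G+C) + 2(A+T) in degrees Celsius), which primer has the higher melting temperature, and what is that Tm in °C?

Primer P1: A+T=8, G+C=8 → Tm = 2(8)+4(8) = 48°C
Primer P2: A+T=13, G+C=7 → Tm = 2(13)+4(7) = 54°C
48°C vs 54°C → primer P2 is higher.

Primer P2, 54°C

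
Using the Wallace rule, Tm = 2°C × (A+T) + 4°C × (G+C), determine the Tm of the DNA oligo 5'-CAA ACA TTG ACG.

34°C

G=2, T=2, C=3, A=5
AT pairs contribute 7, GC pairs contribute 5.
Tm = 2(7) + 4(5) = 14 + 20 = 34°C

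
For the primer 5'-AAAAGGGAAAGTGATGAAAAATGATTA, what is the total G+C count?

Counting bases: T=5, A=15, G=7, C=0
Total G or C: 7 + 0 = 7

7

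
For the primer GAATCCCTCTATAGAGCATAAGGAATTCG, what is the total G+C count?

Counting bases: A=10, C=6, T=7, G=6
G+C = 6 + 6 = 12

12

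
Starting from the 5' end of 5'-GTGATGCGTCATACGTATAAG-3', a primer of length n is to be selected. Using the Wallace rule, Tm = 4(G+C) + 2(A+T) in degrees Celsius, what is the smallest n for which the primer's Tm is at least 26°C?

First 7 bases: GTGATGC → Tm = 22°C (< 26°C)
First 8 bases: GTGATGCG → Tm = 26°C (≥ 26°C)
Since every base adds ≥2°C, Tm only increases with n, so the threshold is first crossed at n = 8.

n = 8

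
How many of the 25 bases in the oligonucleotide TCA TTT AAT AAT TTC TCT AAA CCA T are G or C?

Counting bases: A=9, G=0, C=5, T=11
G+C = 0 + 5 = 5

5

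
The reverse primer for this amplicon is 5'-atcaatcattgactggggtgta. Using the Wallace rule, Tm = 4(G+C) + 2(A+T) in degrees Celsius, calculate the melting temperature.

62°C

Base counts: A=6, T=7, C=3, G=6
A+T = 13, G+C = 9
Tm = 2×13 + 4×9 = 62°C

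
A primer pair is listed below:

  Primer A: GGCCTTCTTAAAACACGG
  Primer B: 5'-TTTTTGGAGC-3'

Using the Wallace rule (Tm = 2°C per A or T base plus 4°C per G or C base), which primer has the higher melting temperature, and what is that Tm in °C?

Primer A, 54°C

Primer A: A+T=9, G+C=9 → Tm = 2(9)+4(9) = 54°C
Primer B: A+T=6, G+C=4 → Tm = 2(6)+4(4) = 28°C
54°C vs 28°C → primer A is higher.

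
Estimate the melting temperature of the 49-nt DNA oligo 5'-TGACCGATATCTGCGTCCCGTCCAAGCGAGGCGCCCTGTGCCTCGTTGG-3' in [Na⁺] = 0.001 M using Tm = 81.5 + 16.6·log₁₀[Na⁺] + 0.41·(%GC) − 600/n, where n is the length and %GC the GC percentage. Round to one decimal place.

Length n = 49. Scanning the sequence gives G=15, T=11, A=6, C=17.
G+C = 32, so %GC = 32/49 × 100 = 65.306%
Salt term: 16.6 × (-3) = -49.8
GC term: 0.41 × 65.306 = 26.775; length term: −600/49 = −12.245
Tm = 81.5 + (-49.8) + 26.775 − 12.245 = 46.23 → 46.2°C

46.2°C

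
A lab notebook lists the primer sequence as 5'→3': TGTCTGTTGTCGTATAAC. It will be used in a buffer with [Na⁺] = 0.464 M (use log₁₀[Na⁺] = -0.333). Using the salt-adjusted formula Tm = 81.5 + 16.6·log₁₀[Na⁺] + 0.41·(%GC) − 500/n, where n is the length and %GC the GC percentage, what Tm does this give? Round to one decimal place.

Length n = 18. Counting bases: A=3, G=4, C=3, T=8
G+C = 7, so %GC = 7/18 × 100 = 38.889%
Salt term: 16.6 × (-0.333) = -5.528
GC term: 0.41 × 38.889 = 15.944; length term: −500/18 = −27.778
Tm = 81.5 + (-5.528) + 15.944 − 27.778 = 64.138 → 64.1°C

64.1°C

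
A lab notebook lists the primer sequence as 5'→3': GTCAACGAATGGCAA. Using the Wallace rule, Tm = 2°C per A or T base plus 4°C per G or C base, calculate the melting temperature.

Scanning the sequence gives T=2, A=6, C=3, G=4.
A+T = 8, G+C = 7
Tm = 4·7 + 2·8 = 28 + 16 = 44°C

44°C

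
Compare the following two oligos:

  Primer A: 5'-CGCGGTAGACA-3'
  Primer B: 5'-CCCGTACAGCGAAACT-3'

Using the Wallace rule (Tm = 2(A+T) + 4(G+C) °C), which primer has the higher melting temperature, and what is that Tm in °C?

Primer B, 50°C

Primer A: A+T=4, G+C=7 → Tm = 2(4)+4(7) = 36°C
Primer B: A+T=7, G+C=9 → Tm = 2(7)+4(9) = 50°C
36°C vs 50°C → primer B is higher.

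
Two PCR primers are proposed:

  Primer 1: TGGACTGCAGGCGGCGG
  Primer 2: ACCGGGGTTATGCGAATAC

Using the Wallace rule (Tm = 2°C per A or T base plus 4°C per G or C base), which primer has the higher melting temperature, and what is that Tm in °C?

Primer 1: A+T=4, G+C=13 → Tm = 2(4)+4(13) = 60°C
Primer 2: A+T=9, G+C=10 → Tm = 2(9)+4(10) = 58°C
60°C vs 58°C → primer 1 is higher.

Primer 1, 60°C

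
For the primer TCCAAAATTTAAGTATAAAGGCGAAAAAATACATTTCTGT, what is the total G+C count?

10

A=18, C=5, G=5, T=12
G+C = 5 + 5 = 10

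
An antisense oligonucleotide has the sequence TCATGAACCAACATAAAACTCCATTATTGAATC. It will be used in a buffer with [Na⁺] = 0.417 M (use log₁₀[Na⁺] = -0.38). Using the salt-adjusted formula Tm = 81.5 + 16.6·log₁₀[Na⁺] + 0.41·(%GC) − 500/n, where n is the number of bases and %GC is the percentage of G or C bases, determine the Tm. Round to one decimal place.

72.5°C

Length n = 33. G=2, T=9, C=8, A=14
G+C = 10, so %GC = 10/33 × 100 = 30.303%
Salt term: 16.6 × (-0.38) = -6.308
GC term: 0.41 × 30.303 = 12.424; length term: −500/33 = −15.152
Tm = 81.5 + (-6.308) + 12.424 − 15.152 = 72.464 → 72.5°C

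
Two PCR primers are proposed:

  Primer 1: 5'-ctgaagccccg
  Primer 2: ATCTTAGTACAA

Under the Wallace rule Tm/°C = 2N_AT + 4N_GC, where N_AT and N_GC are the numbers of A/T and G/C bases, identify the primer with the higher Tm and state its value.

Primer 1: A+T=3, G+C=8 → Tm = 2(3)+4(8) = 38°C
Primer 2: A+T=9, G+C=3 → Tm = 2(9)+4(3) = 30°C
38°C vs 30°C → primer 1 is higher.

Primer 1, 38°C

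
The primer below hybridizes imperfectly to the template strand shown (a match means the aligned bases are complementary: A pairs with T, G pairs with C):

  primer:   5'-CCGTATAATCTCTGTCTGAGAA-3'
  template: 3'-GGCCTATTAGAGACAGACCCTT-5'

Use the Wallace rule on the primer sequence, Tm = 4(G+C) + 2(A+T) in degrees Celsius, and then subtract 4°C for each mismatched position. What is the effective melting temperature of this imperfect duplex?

Primer base counts: A=6, T=7, G=4, C=5 → A+T=13, G+C=9
Perfect-match Tm = 2(13) + 4(9) = 26 + 36 = 62°C
Mismatches (positions where the bases are not complementary): 2 (at positions 4, 19)
Effective Tm = 62 − 2×4 = 62 − 8 = 54°C

54°C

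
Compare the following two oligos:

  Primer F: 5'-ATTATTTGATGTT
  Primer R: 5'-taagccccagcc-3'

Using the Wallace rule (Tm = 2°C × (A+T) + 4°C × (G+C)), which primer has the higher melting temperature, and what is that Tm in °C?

Primer R, 40°C

Primer F: A+T=11, G+C=2 → Tm = 2(11)+4(2) = 30°C
Primer R: A+T=4, G+C=8 → Tm = 2(4)+4(8) = 40°C
30°C vs 40°C → primer R is higher.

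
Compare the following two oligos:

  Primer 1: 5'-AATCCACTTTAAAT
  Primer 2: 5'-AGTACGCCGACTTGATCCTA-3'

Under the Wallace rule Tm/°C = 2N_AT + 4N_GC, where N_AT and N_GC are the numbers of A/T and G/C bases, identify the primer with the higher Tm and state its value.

Primer 1: A+T=11, G+C=3 → Tm = 2(11)+4(3) = 34°C
Primer 2: A+T=10, G+C=10 → Tm = 2(10)+4(10) = 60°C
34°C vs 60°C → primer 2 is higher.

Primer 2, 60°C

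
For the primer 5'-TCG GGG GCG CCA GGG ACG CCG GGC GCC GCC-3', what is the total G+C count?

27

Base counts: G=15, T=1, A=2, C=12
G+C = 15 + 12 = 27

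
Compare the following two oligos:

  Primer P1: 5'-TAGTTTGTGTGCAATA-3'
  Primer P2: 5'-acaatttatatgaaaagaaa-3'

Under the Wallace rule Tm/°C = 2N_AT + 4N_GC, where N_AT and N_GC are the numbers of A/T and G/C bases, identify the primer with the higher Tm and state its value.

Primer P1: A+T=11, G+C=5 → Tm = 2(11)+4(5) = 42°C
Primer P2: A+T=17, G+C=3 → Tm = 2(17)+4(3) = 46°C
42°C vs 46°C → primer P2 is higher.

Primer P2, 46°C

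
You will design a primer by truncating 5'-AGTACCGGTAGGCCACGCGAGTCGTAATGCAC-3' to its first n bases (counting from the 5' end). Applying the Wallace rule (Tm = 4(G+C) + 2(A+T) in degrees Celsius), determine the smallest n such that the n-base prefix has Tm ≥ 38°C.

n = 12

First 11 bases: AGTACCGGTAG → Tm = 34°C (< 38°C)
First 12 bases: AGTACCGGTAGG → Tm = 38°C (≥ 38°C)
Since every base adds ≥2°C, Tm only increases with n, so the threshold is first crossed at n = 12.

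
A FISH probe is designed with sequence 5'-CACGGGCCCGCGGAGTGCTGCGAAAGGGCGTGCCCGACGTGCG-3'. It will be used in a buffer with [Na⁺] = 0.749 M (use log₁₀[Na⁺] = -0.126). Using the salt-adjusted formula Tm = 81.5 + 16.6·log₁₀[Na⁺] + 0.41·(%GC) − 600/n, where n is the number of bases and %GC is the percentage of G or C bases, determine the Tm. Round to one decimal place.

96.9°C

Length n = 43. G=19, A=6, C=14, T=4
G+C = 33, so %GC = 33/43 × 100 = 76.744%
Salt term: 16.6 × (-0.126) = -2.092
GC term: 0.41 × 76.744 = 31.465; length term: −600/43 = −13.953
Tm = 81.5 + (-2.092) + 31.465 − 13.953 = 96.92 → 96.9°C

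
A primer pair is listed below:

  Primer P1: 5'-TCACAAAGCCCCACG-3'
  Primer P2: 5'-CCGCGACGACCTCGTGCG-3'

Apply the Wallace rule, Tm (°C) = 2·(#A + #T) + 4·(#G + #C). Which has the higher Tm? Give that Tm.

Primer P1: A+T=6, G+C=9 → Tm = 2(6)+4(9) = 48°C
Primer P2: A+T=4, G+C=14 → Tm = 2(4)+4(14) = 64°C
48°C vs 64°C → primer P2 is higher.

Primer P2, 64°C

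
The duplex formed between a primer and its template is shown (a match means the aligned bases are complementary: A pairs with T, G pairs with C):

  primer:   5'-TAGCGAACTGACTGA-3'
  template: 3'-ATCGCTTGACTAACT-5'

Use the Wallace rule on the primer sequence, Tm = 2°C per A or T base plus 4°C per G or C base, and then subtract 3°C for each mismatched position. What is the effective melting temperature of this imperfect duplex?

41°C

Primer base counts: A=5, T=3, G=4, C=3 → A+T=8, G+C=7
Perfect-match Tm = 2(8) + 4(7) = 16 + 28 = 44°C
Mismatches (positions where the bases are not complementary): 1 (at position 12)
Effective Tm = 44 − 1×3 = 44 − 3 = 41°C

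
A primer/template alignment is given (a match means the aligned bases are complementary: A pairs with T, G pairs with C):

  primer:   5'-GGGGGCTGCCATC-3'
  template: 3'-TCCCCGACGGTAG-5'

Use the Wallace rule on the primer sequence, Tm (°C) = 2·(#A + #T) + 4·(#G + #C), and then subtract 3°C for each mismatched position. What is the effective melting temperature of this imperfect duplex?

43°C

Primer base counts: A=1, T=2, G=6, C=4 → A+T=3, G+C=10
Perfect-match Tm = 2(3) + 4(10) = 6 + 40 = 46°C
Mismatches (positions where the bases are not complementary): 1 (at position 1)
Effective Tm = 46 − 1×3 = 46 − 3 = 43°C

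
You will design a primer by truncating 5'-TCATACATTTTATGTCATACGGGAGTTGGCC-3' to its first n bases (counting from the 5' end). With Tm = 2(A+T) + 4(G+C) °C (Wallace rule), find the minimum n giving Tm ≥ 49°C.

n = 20

First 19 bases: TCATACATTTTATGTCATA → Tm = 46°C (< 49°C)
First 20 bases: TCATACATTTTATGTCATAC → Tm = 50°C (≥ 49°C)
Each additional base adds 2°C (A/T) or 4°C (G/C), so Tm is non-decreasing in n; n = 20 is the first length to reach 49°C.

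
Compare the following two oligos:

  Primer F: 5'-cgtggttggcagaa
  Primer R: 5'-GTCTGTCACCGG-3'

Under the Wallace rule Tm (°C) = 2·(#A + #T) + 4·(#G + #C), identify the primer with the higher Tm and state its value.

Primer F, 44°C

Primer F: A+T=6, G+C=8 → Tm = 2(6)+4(8) = 44°C
Primer R: A+T=4, G+C=8 → Tm = 2(4)+4(8) = 40°C
44°C vs 40°C → primer F is higher.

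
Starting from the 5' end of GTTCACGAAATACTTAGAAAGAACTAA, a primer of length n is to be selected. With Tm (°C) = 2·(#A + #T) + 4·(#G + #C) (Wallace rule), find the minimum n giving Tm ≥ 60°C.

n = 23

First 22 bases: GTTCACGAAATACTTAGAAAGA → Tm = 58°C (< 60°C)
First 23 bases: GTTCACGAAATACTTAGAAAGAA → Tm = 60°C (≥ 60°C)
Since every base adds ≥2°C, Tm only increases with n, so the threshold is first crossed at n = 23.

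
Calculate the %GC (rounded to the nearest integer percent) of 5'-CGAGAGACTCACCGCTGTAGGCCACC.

65%

Scanning the sequence gives A=6, G=7, C=10, T=3.
G+C = 7 + 10 = 17 out of 26 bases
%GC = 17/26 × 100 = 65.38% ≈ 65%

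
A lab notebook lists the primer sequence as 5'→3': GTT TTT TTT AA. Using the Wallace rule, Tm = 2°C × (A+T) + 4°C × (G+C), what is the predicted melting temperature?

Counting bases: G=1, T=8, C=0, A=2
AT pairs contribute 10, GC pairs contribute 1.
Tm = 4·1 + 2·10 = 4 + 20 = 24°C

24°C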